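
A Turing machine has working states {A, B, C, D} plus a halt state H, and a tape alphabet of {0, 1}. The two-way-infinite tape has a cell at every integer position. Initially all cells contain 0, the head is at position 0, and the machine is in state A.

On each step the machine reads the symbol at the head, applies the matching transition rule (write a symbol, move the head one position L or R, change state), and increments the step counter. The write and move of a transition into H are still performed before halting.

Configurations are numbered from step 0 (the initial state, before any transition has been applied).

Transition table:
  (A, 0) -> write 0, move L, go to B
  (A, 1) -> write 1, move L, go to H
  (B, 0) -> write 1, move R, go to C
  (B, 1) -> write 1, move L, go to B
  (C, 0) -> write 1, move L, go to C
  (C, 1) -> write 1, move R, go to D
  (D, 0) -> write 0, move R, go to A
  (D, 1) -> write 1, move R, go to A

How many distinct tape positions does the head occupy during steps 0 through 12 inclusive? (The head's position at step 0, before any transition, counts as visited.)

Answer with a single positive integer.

Step 1: in state A at pos 0, read 0 -> (A,0)->write 0,move L,goto B. Now: state=B, head=-1, tape[-2..1]=0000 (head:  ^)
Step 2: in state B at pos -1, read 0 -> (B,0)->write 1,move R,goto C. Now: state=C, head=0, tape[-2..1]=0100 (head:   ^)
Step 3: in state C at pos 0, read 0 -> (C,0)->write 1,move L,goto C. Now: state=C, head=-1, tape[-2..1]=0110 (head:  ^)
Step 4: in state C at pos -1, read 1 -> (C,1)->write 1,move R,goto D. Now: state=D, head=0, tape[-2..1]=0110 (head:   ^)
Step 5: in state D at pos 0, read 1 -> (D,1)->write 1,move R,goto A. Now: state=A, head=1, tape[-2..2]=01100 (head:    ^)
Step 6: in state A at pos 1, read 0 -> (A,0)->write 0,move L,goto B. Now: state=B, head=0, tape[-2..2]=01100 (head:   ^)
Step 7: in state B at pos 0, read 1 -> (B,1)->write 1,move L,goto B. Now: state=B, head=-1, tape[-2..2]=01100 (head:  ^)
Step 8: in state B at pos -1, read 1 -> (B,1)->write 1,move L,goto B. Now: state=B, head=-2, tape[-3..2]=001100 (head:  ^)
Step 9: in state B at pos -2, read 0 -> (B,0)->write 1,move R,goto C. Now: state=C, head=-1, tape[-3..2]=011100 (head:   ^)
Step 10: in state C at pos -1, read 1 -> (C,1)->write 1,move R,goto D. Now: state=D, head=0, tape[-3..2]=011100 (head:    ^)
Step 11: in state D at pos 0, read 1 -> (D,1)->write 1,move R,goto A. Now: state=A, head=1, tape[-3..2]=011100 (head:     ^)
Step 12: in state A at pos 1, read 0 -> (A,0)->write 0,move L,goto B. Now: state=B, head=0, tape[-3..2]=011100 (head:    ^)
Head positions at steps 0..12: starting at 0, distinct positions visited = {-2, -1, 0, 1} -> 4 position(s)

Answer: 4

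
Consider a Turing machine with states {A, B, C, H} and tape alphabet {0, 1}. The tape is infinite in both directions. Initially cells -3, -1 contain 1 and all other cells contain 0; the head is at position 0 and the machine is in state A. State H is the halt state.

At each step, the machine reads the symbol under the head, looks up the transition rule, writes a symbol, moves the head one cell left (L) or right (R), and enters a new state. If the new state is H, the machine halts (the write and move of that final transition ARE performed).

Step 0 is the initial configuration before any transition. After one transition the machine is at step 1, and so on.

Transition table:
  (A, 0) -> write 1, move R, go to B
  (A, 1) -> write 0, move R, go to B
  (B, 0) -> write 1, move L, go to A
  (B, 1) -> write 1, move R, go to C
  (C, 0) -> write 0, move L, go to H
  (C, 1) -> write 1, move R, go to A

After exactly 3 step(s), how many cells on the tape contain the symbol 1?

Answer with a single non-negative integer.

Step 1: in state A at pos 0, read 0 -> (A,0)->write 1,move R,goto B. Now: state=B, head=1, tape[-4..2]=0101100 (head:      ^)
Step 2: in state B at pos 1, read 0 -> (B,0)->write 1,move L,goto A. Now: state=A, head=0, tape[-4..2]=0101110 (head:     ^)
Step 3: in state A at pos 0, read 1 -> (A,1)->write 0,move R,goto B. Now: state=B, head=1, tape[-4..2]=0101010 (head:      ^)
Cells containing 1 after step 3: {-3, -1, 1} -> 3 cell(s)

Answer: 3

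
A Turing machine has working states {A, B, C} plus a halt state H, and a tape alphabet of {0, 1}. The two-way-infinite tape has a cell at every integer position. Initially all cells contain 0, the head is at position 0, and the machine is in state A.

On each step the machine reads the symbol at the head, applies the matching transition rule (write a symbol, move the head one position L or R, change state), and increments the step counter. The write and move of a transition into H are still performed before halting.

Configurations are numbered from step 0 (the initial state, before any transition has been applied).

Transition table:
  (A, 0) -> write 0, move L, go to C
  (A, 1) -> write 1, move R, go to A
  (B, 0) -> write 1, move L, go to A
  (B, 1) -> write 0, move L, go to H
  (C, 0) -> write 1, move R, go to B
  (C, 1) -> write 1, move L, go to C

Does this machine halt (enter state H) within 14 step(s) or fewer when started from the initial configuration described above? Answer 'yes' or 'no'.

Answer: yes

Derivation:
Step 1: in state A at pos 0, read 0 -> (A,0)->write 0,move L,goto C. Now: state=C, head=-1, tape[-2..1]=0000 (head:  ^)
Step 2: in state C at pos -1, read 0 -> (C,0)->write 1,move R,goto B. Now: state=B, head=0, tape[-2..1]=0100 (head:   ^)
Step 3: in state B at pos 0, read 0 -> (B,0)->write 1,move L,goto A. Now: state=A, head=-1, tape[-2..1]=0110 (head:  ^)
Step 4: in state A at pos -1, read 1 -> (A,1)->write 1,move R,goto A. Now: state=A, head=0, tape[-2..1]=0110 (head:   ^)
Step 5: in state A at pos 0, read 1 -> (A,1)->write 1,move R,goto A. Now: state=A, head=1, tape[-2..2]=01100 (head:    ^)
Step 6: in state A at pos 1, read 0 -> (A,0)->write 0,move L,goto C. Now: state=C, head=0, tape[-2..2]=01100 (head:   ^)
Step 7: in state C at pos 0, read 1 -> (C,1)->write 1,move L,goto C. Now: state=C, head=-1, tape[-2..2]=01100 (head:  ^)
Step 8: in state C at pos -1, read 1 -> (C,1)->write 1,move L,goto C. Now: state=C, head=-2, tape[-3..2]=001100 (head:  ^)
Step 9: in state C at pos -2, read 0 -> (C,0)->write 1,move R,goto B. Now: state=B, head=-1, tape[-3..2]=011100 (head:   ^)
Step 10: in state B at pos -1, read 1 -> (B,1)->write 0,move L,goto H. Now: state=H, head=-2, tape[-3..2]=010100 (head:  ^)
State H reached at step 10; 10 <= 14 -> yes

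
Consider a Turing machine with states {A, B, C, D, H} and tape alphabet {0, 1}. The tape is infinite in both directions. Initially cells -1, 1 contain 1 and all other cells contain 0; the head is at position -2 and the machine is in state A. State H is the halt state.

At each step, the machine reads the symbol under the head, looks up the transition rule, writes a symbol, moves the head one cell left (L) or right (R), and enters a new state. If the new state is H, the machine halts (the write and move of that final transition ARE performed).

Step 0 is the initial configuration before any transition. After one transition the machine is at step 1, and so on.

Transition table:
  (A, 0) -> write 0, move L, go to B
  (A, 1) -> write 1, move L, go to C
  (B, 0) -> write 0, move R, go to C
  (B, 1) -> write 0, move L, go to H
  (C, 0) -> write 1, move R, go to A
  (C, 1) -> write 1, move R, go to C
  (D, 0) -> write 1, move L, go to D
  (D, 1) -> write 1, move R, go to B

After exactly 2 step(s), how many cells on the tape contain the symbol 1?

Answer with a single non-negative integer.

Step 1: in state A at pos -2, read 0 -> (A,0)->write 0,move L,goto B. Now: state=B, head=-3, tape[-4..2]=0001010 (head:  ^)
Step 2: in state B at pos -3, read 0 -> (B,0)->write 0,move R,goto C. Now: state=C, head=-2, tape[-4..2]=0001010 (head:   ^)
Cells containing 1 after step 2: {-1, 1} -> 2 cell(s)

Answer: 2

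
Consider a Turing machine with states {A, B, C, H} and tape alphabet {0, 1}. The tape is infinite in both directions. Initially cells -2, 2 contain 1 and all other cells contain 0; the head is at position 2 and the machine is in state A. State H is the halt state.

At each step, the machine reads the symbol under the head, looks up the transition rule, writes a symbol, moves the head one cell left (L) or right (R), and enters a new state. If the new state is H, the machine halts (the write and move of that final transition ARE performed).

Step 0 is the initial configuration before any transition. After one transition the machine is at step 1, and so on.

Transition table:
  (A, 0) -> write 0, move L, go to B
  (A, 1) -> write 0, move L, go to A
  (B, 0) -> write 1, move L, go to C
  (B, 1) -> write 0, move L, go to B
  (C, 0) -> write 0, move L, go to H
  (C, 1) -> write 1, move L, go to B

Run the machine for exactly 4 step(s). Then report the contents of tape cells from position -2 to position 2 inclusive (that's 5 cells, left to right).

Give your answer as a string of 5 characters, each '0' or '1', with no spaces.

Answer: 10100

Derivation:
Step 1: in state A at pos 2, read 1 -> (A,1)->write 0,move L,goto A. Now: state=A, head=1, tape[-3..3]=0100000 (head:     ^)
Step 2: in state A at pos 1, read 0 -> (A,0)->write 0,move L,goto B. Now: state=B, head=0, tape[-3..3]=0100000 (head:    ^)
Step 3: in state B at pos 0, read 0 -> (B,0)->write 1,move L,goto C. Now: state=C, head=-1, tape[-3..3]=0101000 (head:   ^)
Step 4: in state C at pos -1, read 0 -> (C,0)->write 0,move L,goto H. Now: state=H, head=-2, tape[-3..3]=0101000 (head:  ^)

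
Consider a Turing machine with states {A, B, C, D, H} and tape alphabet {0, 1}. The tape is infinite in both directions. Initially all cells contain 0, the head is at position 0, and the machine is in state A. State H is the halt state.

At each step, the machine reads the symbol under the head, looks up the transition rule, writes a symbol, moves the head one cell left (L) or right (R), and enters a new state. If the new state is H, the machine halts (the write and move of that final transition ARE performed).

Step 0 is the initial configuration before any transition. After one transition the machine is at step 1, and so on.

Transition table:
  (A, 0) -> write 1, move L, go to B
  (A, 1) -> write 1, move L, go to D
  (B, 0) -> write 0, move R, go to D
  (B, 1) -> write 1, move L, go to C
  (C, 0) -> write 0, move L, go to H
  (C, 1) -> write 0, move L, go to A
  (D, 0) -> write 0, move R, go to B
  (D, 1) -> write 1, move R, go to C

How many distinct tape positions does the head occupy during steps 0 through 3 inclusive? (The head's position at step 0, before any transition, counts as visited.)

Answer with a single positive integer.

Step 1: in state A at pos 0, read 0 -> (A,0)->write 1,move L,goto B. Now: state=B, head=-1, tape[-2..1]=0010 (head:  ^)
Step 2: in state B at pos -1, read 0 -> (B,0)->write 0,move R,goto D. Now: state=D, head=0, tape[-2..1]=0010 (head:   ^)
Step 3: in state D at pos 0, read 1 -> (D,1)->write 1,move R,goto C. Now: state=C, head=1, tape[-2..2]=00100 (head:    ^)
Head positions at steps 0..3: starting at 0, distinct positions visited = {-1, 0, 1} -> 3 position(s)

Answer: 3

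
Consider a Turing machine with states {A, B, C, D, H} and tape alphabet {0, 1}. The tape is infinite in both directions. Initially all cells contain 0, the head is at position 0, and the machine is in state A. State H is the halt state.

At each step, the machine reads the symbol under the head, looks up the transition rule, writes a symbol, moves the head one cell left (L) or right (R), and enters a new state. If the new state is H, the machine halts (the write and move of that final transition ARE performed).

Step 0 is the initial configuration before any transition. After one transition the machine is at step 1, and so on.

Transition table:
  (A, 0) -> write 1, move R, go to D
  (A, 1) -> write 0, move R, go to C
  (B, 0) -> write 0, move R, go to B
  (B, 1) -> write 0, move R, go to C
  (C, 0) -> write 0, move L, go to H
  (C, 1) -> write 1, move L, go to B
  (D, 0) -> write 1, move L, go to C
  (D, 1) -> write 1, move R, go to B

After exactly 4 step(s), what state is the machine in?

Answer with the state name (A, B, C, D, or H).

Step 1: in state A at pos 0, read 0 -> (A,0)->write 1,move R,goto D. Now: state=D, head=1, tape[-1..2]=0100 (head:   ^)
Step 2: in state D at pos 1, read 0 -> (D,0)->write 1,move L,goto C. Now: state=C, head=0, tape[-1..2]=0110 (head:  ^)
Step 3: in state C at pos 0, read 1 -> (C,1)->write 1,move L,goto B. Now: state=B, head=-1, tape[-2..2]=00110 (head:  ^)
Step 4: in state B at pos -1, read 0 -> (B,0)->write 0,move R,goto B. Now: state=B, head=0, tape[-2..2]=00110 (head:   ^)

Answer: B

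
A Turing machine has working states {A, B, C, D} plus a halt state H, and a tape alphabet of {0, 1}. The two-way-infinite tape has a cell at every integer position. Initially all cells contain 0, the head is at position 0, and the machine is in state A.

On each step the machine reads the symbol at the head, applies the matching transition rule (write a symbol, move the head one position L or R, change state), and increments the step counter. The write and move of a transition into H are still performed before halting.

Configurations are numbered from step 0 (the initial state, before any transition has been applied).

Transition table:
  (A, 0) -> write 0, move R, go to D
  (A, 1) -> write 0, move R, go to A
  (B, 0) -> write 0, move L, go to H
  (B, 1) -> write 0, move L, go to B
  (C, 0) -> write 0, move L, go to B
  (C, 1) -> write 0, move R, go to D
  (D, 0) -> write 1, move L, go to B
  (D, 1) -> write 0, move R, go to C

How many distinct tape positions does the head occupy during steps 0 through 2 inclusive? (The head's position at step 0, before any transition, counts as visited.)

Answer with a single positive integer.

Step 1: in state A at pos 0, read 0 -> (A,0)->write 0,move R,goto D. Now: state=D, head=1, tape[-1..2]=0000 (head:   ^)
Step 2: in state D at pos 1, read 0 -> (D,0)->write 1,move L,goto B. Now: state=B, head=0, tape[-1..2]=0010 (head:  ^)
Head positions at steps 0..2: starting at 0, distinct positions visited = {0, 1} -> 2 position(s)

Answer: 2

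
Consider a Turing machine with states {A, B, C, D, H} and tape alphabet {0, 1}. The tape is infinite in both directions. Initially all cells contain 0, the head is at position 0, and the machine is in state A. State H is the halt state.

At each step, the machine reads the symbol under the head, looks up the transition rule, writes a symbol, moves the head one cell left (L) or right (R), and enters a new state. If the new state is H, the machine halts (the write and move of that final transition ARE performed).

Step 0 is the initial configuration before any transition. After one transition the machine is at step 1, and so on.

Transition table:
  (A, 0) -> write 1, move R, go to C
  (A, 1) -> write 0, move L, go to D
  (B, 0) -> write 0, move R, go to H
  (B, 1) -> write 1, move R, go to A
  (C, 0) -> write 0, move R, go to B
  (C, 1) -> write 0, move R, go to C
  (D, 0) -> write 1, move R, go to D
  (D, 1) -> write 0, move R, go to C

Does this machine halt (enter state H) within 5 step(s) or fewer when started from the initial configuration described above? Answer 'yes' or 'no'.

Answer: yes

Derivation:
Step 1: in state A at pos 0, read 0 -> (A,0)->write 1,move R,goto C. Now: state=C, head=1, tape[-1..2]=0100 (head:   ^)
Step 2: in state C at pos 1, read 0 -> (C,0)->write 0,move R,goto B. Now: state=B, head=2, tape[-1..3]=01000 (head:    ^)
Step 3: in state B at pos 2, read 0 -> (B,0)->write 0,move R,goto H. Now: state=H, head=3, tape[-1..4]=010000 (head:     ^)
State H reached at step 3; 3 <= 5 -> yes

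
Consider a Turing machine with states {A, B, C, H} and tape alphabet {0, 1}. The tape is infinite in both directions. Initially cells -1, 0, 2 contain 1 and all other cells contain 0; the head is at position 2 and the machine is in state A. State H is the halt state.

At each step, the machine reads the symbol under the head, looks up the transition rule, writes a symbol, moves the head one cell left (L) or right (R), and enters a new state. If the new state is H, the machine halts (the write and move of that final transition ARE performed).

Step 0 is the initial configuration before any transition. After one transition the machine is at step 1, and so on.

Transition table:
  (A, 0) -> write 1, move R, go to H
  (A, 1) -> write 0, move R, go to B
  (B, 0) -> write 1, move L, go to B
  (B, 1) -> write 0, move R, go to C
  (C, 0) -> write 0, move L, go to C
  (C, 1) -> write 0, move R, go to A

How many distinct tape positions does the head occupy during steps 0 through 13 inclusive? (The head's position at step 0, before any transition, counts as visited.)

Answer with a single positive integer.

Answer: 6

Derivation:
Step 1: in state A at pos 2, read 1 -> (A,1)->write 0,move R,goto B. Now: state=B, head=3, tape[-2..4]=0110000 (head:      ^)
Step 2: in state B at pos 3, read 0 -> (B,0)->write 1,move L,goto B. Now: state=B, head=2, tape[-2..4]=0110010 (head:     ^)
Step 3: in state B at pos 2, read 0 -> (B,0)->write 1,move L,goto B. Now: state=B, head=1, tape[-2..4]=0110110 (head:    ^)
Step 4: in state B at pos 1, read 0 -> (B,0)->write 1,move L,goto B. Now: state=B, head=0, tape[-2..4]=0111110 (head:   ^)
Step 5: in state B at pos 0, read 1 -> (B,1)->write 0,move R,goto C. Now: state=C, head=1, tape[-2..4]=0101110 (head:    ^)
Step 6: in state C at pos 1, read 1 -> (C,1)->write 0,move R,goto A. Now: state=A, head=2, tape[-2..4]=0100110 (head:     ^)
Step 7: in state A at pos 2, read 1 -> (A,1)->write 0,move R,goto B. Now: state=B, head=3, tape[-2..4]=0100010 (head:      ^)
Step 8: in state B at pos 3, read 1 -> (B,1)->write 0,move R,goto C. Now: state=C, head=4, tape[-2..5]=01000000 (head:       ^)
Step 9: in state C at pos 4, read 0 -> (C,0)->write 0,move L,goto C. Now: state=C, head=3, tape[-2..5]=01000000 (head:      ^)
Step 10: in state C at pos 3, read 0 -> (C,0)->write 0,move L,goto C. Now: state=C, head=2, tape[-2..5]=01000000 (head:     ^)
Step 11: in state C at pos 2, read 0 -> (C,0)->write 0,move L,goto C. Now: state=C, head=1, tape[-2..5]=01000000 (head:    ^)
Step 12: in state C at pos 1, read 0 -> (C,0)->write 0,move L,goto C. Now: state=C, head=0, tape[-2..5]=01000000 (head:   ^)
Step 13: in state C at pos 0, read 0 -> (C,0)->write 0,move L,goto C. Now: state=C, head=-1, tape[-2..5]=01000000 (head:  ^)
Head positions at steps 0..13: starting at 2, distinct positions visited = {-1, 0, 1, 2, 3, 4} -> 6 position(s)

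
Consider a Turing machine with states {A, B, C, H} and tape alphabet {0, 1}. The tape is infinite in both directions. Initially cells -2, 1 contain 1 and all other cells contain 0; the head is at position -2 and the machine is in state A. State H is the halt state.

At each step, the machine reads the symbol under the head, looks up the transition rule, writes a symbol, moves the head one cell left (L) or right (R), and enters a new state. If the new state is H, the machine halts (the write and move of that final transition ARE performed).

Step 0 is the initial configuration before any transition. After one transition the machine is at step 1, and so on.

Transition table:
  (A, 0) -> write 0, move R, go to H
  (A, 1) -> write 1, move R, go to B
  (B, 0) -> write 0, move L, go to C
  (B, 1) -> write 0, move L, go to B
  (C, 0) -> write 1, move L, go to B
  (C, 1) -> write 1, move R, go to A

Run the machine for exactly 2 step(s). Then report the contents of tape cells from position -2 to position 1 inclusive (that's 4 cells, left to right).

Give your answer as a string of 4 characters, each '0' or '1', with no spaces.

Answer: 1001

Derivation:
Step 1: in state A at pos -2, read 1 -> (A,1)->write 1,move R,goto B. Now: state=B, head=-1, tape[-3..2]=010010 (head:   ^)
Step 2: in state B at pos -1, read 0 -> (B,0)->write 0,move L,goto C. Now: state=C, head=-2, tape[-3..2]=010010 (head:  ^)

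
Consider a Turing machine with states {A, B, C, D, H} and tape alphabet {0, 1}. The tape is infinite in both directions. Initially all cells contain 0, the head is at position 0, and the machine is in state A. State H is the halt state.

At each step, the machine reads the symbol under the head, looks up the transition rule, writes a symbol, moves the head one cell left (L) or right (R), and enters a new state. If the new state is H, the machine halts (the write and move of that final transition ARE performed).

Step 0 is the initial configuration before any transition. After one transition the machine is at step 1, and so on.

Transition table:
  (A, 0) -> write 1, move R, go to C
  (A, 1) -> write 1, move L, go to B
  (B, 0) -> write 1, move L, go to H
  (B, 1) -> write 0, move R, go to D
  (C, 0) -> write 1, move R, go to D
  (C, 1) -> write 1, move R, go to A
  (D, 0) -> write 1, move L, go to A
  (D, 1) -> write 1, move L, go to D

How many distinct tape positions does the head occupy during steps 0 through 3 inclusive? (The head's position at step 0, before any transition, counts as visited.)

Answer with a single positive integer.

Answer: 3

Derivation:
Step 1: in state A at pos 0, read 0 -> (A,0)->write 1,move R,goto C. Now: state=C, head=1, tape[-1..2]=0100 (head:   ^)
Step 2: in state C at pos 1, read 0 -> (C,0)->write 1,move R,goto D. Now: state=D, head=2, tape[-1..3]=01100 (head:    ^)
Step 3: in state D at pos 2, read 0 -> (D,0)->write 1,move L,goto A. Now: state=A, head=1, tape[-1..3]=01110 (head:   ^)
Head positions at steps 0..3: starting at 0, distinct positions visited = {0, 1, 2} -> 3 position(s)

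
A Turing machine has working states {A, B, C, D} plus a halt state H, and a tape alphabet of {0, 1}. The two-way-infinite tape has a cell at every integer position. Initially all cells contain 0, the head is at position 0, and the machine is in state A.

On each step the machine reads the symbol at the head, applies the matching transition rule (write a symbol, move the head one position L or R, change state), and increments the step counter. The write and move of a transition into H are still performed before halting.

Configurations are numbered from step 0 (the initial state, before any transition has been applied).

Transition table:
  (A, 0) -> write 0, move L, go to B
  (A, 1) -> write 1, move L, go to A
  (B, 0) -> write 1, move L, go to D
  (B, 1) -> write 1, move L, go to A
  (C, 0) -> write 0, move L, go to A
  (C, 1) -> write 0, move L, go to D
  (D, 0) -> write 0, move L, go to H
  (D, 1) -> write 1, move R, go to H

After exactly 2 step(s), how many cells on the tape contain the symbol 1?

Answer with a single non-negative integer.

Step 1: in state A at pos 0, read 0 -> (A,0)->write 0,move L,goto B. Now: state=B, head=-1, tape[-2..1]=0000 (head:  ^)
Step 2: in state B at pos -1, read 0 -> (B,0)->write 1,move L,goto D. Now: state=D, head=-2, tape[-3..1]=00100 (head:  ^)
Cells containing 1 after step 2: {-1} -> 1 cell(s)

Answer: 1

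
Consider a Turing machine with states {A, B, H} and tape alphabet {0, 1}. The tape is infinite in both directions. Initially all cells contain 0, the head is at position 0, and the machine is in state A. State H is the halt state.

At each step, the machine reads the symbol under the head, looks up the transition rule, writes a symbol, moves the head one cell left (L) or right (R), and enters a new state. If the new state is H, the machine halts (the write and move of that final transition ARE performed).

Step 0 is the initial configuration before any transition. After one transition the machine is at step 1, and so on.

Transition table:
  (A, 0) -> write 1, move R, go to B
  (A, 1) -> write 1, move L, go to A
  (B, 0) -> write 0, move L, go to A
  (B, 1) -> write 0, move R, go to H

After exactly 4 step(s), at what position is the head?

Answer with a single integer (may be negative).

Step 1: in state A at pos 0, read 0 -> (A,0)->write 1,move R,goto B. Now: state=B, head=1, tape[-1..2]=0100 (head:   ^)
Step 2: in state B at pos 1, read 0 -> (B,0)->write 0,move L,goto A. Now: state=A, head=0, tape[-1..2]=0100 (head:  ^)
Step 3: in state A at pos 0, read 1 -> (A,1)->write 1,move L,goto A. Now: state=A, head=-1, tape[-2..2]=00100 (head:  ^)
Step 4: in state A at pos -1, read 0 -> (A,0)->write 1,move R,goto B. Now: state=B, head=0, tape[-2..2]=01100 (head:   ^)

Answer: 0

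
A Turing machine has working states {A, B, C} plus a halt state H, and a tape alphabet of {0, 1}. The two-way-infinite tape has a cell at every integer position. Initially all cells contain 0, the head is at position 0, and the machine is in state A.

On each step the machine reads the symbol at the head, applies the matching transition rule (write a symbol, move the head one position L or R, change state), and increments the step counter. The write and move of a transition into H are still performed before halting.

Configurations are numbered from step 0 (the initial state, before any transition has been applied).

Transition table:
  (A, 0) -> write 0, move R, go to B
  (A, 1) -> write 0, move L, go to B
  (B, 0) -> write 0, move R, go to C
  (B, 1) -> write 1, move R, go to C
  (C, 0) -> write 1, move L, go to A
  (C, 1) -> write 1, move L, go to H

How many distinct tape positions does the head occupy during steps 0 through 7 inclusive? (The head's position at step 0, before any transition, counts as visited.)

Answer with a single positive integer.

Step 1: in state A at pos 0, read 0 -> (A,0)->write 0,move R,goto B. Now: state=B, head=1, tape[-1..2]=0000 (head:   ^)
Step 2: in state B at pos 1, read 0 -> (B,0)->write 0,move R,goto C. Now: state=C, head=2, tape[-1..3]=00000 (head:    ^)
Step 3: in state C at pos 2, read 0 -> (C,0)->write 1,move L,goto A. Now: state=A, head=1, tape[-1..3]=00010 (head:   ^)
Step 4: in state A at pos 1, read 0 -> (A,0)->write 0,move R,goto B. Now: state=B, head=2, tape[-1..3]=00010 (head:    ^)
Step 5: in state B at pos 2, read 1 -> (B,1)->write 1,move R,goto C. Now: state=C, head=3, tape[-1..4]=000100 (head:     ^)
Step 6: in state C at pos 3, read 0 -> (C,0)->write 1,move L,goto A. Now: state=A, head=2, tape[-1..4]=000110 (head:    ^)
Step 7: in state A at pos 2, read 1 -> (A,1)->write 0,move L,goto B. Now: state=B, head=1, tape[-1..4]=000010 (head:   ^)
Head positions at steps 0..7: starting at 0, distinct positions visited = {0, 1, 2, 3} -> 4 position(s)

Answer: 4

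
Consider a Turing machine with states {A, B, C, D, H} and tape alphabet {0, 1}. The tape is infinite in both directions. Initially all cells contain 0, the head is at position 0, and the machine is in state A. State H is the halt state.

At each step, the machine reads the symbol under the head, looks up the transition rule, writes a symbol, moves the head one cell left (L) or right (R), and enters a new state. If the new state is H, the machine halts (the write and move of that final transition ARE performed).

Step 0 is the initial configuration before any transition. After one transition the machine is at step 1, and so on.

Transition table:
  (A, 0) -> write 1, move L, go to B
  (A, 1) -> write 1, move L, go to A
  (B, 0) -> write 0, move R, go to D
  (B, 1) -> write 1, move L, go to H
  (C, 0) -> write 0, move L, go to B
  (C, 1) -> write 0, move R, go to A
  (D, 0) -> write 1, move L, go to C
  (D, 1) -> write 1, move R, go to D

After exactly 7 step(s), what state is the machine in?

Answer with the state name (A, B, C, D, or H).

Answer: B

Derivation:
Step 1: in state A at pos 0, read 0 -> (A,0)->write 1,move L,goto B. Now: state=B, head=-1, tape[-2..1]=0010 (head:  ^)
Step 2: in state B at pos -1, read 0 -> (B,0)->write 0,move R,goto D. Now: state=D, head=0, tape[-2..1]=0010 (head:   ^)
Step 3: in state D at pos 0, read 1 -> (D,1)->write 1,move R,goto D. Now: state=D, head=1, tape[-2..2]=00100 (head:    ^)
Step 4: in state D at pos 1, read 0 -> (D,0)->write 1,move L,goto C. Now: state=C, head=0, tape[-2..2]=00110 (head:   ^)
Step 5: in state C at pos 0, read 1 -> (C,1)->write 0,move R,goto A. Now: state=A, head=1, tape[-2..2]=00010 (head:    ^)
Step 6: in state A at pos 1, read 1 -> (A,1)->write 1,move L,goto A. Now: state=A, head=0, tape[-2..2]=00010 (head:   ^)
Step 7: in state A at pos 0, read 0 -> (A,0)->write 1,move L,goto B. Now: state=B, head=-1, tape[-2..2]=00110 (head:  ^)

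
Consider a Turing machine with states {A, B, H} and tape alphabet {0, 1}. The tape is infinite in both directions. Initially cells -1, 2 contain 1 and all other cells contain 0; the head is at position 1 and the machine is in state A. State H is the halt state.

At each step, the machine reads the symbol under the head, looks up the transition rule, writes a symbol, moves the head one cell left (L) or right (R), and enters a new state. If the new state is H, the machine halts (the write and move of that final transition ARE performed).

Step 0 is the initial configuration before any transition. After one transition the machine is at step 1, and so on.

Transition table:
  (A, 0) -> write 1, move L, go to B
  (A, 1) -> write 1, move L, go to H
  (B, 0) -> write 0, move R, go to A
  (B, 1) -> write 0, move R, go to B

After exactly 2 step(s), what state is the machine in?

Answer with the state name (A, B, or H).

Step 1: in state A at pos 1, read 0 -> (A,0)->write 1,move L,goto B. Now: state=B, head=0, tape[-2..3]=010110 (head:   ^)
Step 2: in state B at pos 0, read 0 -> (B,0)->write 0,move R,goto A. Now: state=A, head=1, tape[-2..3]=010110 (head:    ^)

Answer: A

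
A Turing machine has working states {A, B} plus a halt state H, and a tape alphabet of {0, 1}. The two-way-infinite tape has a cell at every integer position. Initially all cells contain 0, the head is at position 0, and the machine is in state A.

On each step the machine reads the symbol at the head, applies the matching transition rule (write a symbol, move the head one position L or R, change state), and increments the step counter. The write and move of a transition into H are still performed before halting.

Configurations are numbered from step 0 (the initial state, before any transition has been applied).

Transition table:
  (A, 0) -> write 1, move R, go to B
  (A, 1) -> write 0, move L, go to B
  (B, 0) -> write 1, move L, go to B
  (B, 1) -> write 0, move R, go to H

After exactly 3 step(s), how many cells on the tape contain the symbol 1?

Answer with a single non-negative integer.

Step 1: in state A at pos 0, read 0 -> (A,0)->write 1,move R,goto B. Now: state=B, head=1, tape[-1..2]=0100 (head:   ^)
Step 2: in state B at pos 1, read 0 -> (B,0)->write 1,move L,goto B. Now: state=B, head=0, tape[-1..2]=0110 (head:  ^)
Step 3: in state B at pos 0, read 1 -> (B,1)->write 0,move R,goto H. Now: state=H, head=1, tape[-1..2]=0010 (head:   ^)
Cells containing 1 after step 3: {1} -> 1 cell(s)

Answer: 1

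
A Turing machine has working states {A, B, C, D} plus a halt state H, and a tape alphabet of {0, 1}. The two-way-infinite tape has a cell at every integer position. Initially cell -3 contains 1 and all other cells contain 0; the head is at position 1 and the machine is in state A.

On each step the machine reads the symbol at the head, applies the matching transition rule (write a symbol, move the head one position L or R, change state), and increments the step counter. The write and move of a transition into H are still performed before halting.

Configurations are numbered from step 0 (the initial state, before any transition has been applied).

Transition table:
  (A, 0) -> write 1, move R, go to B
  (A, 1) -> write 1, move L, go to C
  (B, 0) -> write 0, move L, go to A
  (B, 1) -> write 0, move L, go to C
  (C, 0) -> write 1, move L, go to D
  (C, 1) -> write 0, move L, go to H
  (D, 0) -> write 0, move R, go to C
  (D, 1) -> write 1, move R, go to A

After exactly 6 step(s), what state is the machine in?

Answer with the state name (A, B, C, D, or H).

Answer: H

Derivation:
Step 1: in state A at pos 1, read 0 -> (A,0)->write 1,move R,goto B. Now: state=B, head=2, tape[-4..3]=01000100 (head:       ^)
Step 2: in state B at pos 2, read 0 -> (B,0)->write 0,move L,goto A. Now: state=A, head=1, tape[-4..3]=01000100 (head:      ^)
Step 3: in state A at pos 1, read 1 -> (A,1)->write 1,move L,goto C. Now: state=C, head=0, tape[-4..3]=01000100 (head:     ^)
Step 4: in state C at pos 0, read 0 -> (C,0)->write 1,move L,goto D. Now: state=D, head=-1, tape[-4..3]=01001100 (head:    ^)
Step 5: in state D at pos -1, read 0 -> (D,0)->write 0,move R,goto C. Now: state=C, head=0, tape[-4..3]=01001100 (head:     ^)
Step 6: in state C at pos 0, read 1 -> (C,1)->write 0,move L,goto H. Now: state=H, head=-1, tape[-4..3]=01000100 (head:    ^)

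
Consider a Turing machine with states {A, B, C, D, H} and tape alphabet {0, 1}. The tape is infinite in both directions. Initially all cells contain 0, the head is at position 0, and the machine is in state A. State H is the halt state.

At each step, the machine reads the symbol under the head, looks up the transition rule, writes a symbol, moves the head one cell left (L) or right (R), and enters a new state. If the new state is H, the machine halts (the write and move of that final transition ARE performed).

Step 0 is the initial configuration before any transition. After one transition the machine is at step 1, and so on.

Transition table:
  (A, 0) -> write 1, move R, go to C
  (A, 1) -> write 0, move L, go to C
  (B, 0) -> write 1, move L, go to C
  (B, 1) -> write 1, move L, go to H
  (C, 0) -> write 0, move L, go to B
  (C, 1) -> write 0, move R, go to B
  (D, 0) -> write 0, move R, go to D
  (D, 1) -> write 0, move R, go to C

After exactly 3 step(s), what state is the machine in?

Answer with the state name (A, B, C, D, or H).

Answer: H

Derivation:
Step 1: in state A at pos 0, read 0 -> (A,0)->write 1,move R,goto C. Now: state=C, head=1, tape[-1..2]=0100 (head:   ^)
Step 2: in state C at pos 1, read 0 -> (C,0)->write 0,move L,goto B. Now: state=B, head=0, tape[-1..2]=0100 (head:  ^)
Step 3: in state B at pos 0, read 1 -> (B,1)->write 1,move L,goto H. Now: state=H, head=-1, tape[-2..2]=00100 (head:  ^)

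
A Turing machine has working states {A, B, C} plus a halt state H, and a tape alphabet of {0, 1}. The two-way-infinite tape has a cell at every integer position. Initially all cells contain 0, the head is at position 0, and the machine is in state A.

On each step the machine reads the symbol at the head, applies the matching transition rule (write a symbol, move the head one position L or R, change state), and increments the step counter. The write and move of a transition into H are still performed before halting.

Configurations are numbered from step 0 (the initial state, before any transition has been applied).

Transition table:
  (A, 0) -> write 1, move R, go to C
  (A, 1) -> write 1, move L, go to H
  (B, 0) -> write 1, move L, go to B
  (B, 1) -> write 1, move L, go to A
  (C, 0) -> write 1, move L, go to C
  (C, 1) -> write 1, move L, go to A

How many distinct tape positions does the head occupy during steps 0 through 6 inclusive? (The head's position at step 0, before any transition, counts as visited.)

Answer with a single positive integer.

Answer: 4

Derivation:
Step 1: in state A at pos 0, read 0 -> (A,0)->write 1,move R,goto C. Now: state=C, head=1, tape[-1..2]=0100 (head:   ^)
Step 2: in state C at pos 1, read 0 -> (C,0)->write 1,move L,goto C. Now: state=C, head=0, tape[-1..2]=0110 (head:  ^)
Step 3: in state C at pos 0, read 1 -> (C,1)->write 1,move L,goto A. Now: state=A, head=-1, tape[-2..2]=00110 (head:  ^)
Step 4: in state A at pos -1, read 0 -> (A,0)->write 1,move R,goto C. Now: state=C, head=0, tape[-2..2]=01110 (head:   ^)
Step 5: in state C at pos 0, read 1 -> (C,1)->write 1,move L,goto A. Now: state=A, head=-1, tape[-2..2]=01110 (head:  ^)
Step 6: in state A at pos -1, read 1 -> (A,1)->write 1,move L,goto H. Now: state=H, head=-2, tape[-3..2]=001110 (head:  ^)
Head positions at steps 0..6: starting at 0, distinct positions visited = {-2, -1, 0, 1} -> 4 position(s)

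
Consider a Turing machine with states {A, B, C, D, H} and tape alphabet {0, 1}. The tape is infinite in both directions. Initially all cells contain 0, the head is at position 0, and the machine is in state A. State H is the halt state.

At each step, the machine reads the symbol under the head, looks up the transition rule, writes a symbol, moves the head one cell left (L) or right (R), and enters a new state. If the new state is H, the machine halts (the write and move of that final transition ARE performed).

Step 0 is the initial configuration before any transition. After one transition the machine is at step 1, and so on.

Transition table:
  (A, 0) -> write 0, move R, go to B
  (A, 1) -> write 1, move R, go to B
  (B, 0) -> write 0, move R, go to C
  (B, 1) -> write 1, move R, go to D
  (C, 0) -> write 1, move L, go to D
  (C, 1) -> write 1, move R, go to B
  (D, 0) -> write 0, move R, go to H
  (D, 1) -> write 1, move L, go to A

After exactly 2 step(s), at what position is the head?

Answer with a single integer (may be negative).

Step 1: in state A at pos 0, read 0 -> (A,0)->write 0,move R,goto B. Now: state=B, head=1, tape[-1..2]=0000 (head:   ^)
Step 2: in state B at pos 1, read 0 -> (B,0)->write 0,move R,goto C. Now: state=C, head=2, tape[-1..3]=00000 (head:    ^)

Answer: 2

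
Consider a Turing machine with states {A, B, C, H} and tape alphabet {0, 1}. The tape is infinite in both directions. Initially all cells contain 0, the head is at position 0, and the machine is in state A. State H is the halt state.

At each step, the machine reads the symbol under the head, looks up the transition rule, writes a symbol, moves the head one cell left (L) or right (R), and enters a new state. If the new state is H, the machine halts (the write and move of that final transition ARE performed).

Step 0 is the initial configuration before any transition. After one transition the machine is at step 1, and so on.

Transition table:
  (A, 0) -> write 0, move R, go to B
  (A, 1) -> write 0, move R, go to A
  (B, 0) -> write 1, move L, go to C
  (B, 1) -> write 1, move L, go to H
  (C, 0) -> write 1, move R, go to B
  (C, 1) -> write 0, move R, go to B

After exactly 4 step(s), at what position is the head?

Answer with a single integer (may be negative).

Answer: 0

Derivation:
Step 1: in state A at pos 0, read 0 -> (A,0)->write 0,move R,goto B. Now: state=B, head=1, tape[-1..2]=0000 (head:   ^)
Step 2: in state B at pos 1, read 0 -> (B,0)->write 1,move L,goto C. Now: state=C, head=0, tape[-1..2]=0010 (head:  ^)
Step 3: in state C at pos 0, read 0 -> (C,0)->write 1,move R,goto B. Now: state=B, head=1, tape[-1..2]=0110 (head:   ^)
Step 4: in state B at pos 1, read 1 -> (B,1)->write 1,move L,goto H. Now: state=H, head=0, tape[-1..2]=0110 (head:  ^)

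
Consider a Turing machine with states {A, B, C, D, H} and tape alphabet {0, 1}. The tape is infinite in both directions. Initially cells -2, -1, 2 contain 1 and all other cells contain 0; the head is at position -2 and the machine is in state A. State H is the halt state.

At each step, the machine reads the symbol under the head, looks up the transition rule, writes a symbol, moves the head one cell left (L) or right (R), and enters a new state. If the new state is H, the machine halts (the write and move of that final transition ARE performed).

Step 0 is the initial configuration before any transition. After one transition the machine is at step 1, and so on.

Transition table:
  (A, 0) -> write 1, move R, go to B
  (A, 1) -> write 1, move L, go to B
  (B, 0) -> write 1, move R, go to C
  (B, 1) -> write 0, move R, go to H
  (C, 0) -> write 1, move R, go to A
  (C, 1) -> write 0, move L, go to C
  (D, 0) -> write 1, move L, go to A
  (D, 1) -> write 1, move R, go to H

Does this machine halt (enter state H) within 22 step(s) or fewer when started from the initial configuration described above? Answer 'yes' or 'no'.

Answer: yes

Derivation:
Step 1: in state A at pos -2, read 1 -> (A,1)->write 1,move L,goto B. Now: state=B, head=-3, tape[-4..3]=00110010 (head:  ^)
Step 2: in state B at pos -3, read 0 -> (B,0)->write 1,move R,goto C. Now: state=C, head=-2, tape[-4..3]=01110010 (head:   ^)
Step 3: in state C at pos -2, read 1 -> (C,1)->write 0,move L,goto C. Now: state=C, head=-3, tape[-4..3]=01010010 (head:  ^)
Step 4: in state C at pos -3, read 1 -> (C,1)->write 0,move L,goto C. Now: state=C, head=-4, tape[-5..3]=000010010 (head:  ^)
Step 5: in state C at pos -4, read 0 -> (C,0)->write 1,move R,goto A. Now: state=A, head=-3, tape[-5..3]=010010010 (head:   ^)
Step 6: in state A at pos -3, read 0 -> (A,0)->write 1,move R,goto B. Now: state=B, head=-2, tape[-5..3]=011010010 (head:    ^)
Step 7: in state B at pos -2, read 0 -> (B,0)->write 1,move R,goto C. Now: state=C, head=-1, tape[-5..3]=011110010 (head:     ^)
Step 8: in state C at pos -1, read 1 -> (C,1)->write 0,move L,goto C. Now: state=C, head=-2, tape[-5..3]=011100010 (head:    ^)
Step 9: in state C at pos -2, read 1 -> (C,1)->write 0,move L,goto C. Now: state=C, head=-3, tape[-5..3]=011000010 (head:   ^)
Step 10: in state C at pos -3, read 1 -> (C,1)->write 0,move L,goto C. Now: state=C, head=-4, tape[-5..3]=010000010 (head:  ^)
Step 11: in state C at pos -4, read 1 -> (C,1)->write 0,move L,goto C. Now: state=C, head=-5, tape[-6..3]=0000000010 (head:  ^)
Step 12: in state C at pos -5, read 0 -> (C,0)->write 1,move R,goto A. Now: state=A, head=-4, tape[-6..3]=0100000010 (head:   ^)
Step 13: in state A at pos -4, read 0 -> (A,0)->write 1,move R,goto B. Now: state=B, head=-3, tape[-6..3]=0110000010 (head:    ^)
Step 14: in state B at pos -3, read 0 -> (B,0)->write 1,move R,goto C. Now: state=C, head=-2, tape[-6..3]=0111000010 (head:     ^)
Step 15: in state C at pos -2, read 0 -> (C,0)->write 1,move R,goto A. Now: state=A, head=-1, tape[-6..3]=0111100010 (head:      ^)
Step 16: in state A at pos -1, read 0 -> (A,0)->write 1,move R,goto B. Now: state=B, head=0, tape[-6..3]=0111110010 (head:       ^)
Step 17: in state B at pos 0, read 0 -> (B,0)->write 1,move R,goto C. Now: state=C, head=1, tape[-6..3]=0111111010 (head:        ^)
Step 18: in state C at pos 1, read 0 -> (C,0)->write 1,move R,goto A. Now: state=A, head=2, tape[-6..3]=0111111110 (head:         ^)
Step 19: in state A at pos 2, read 1 -> (A,1)->write 1,move L,goto B. Now: state=B, head=1, tape[-6..3]=0111111110 (head:        ^)
Step 20: in state B at pos 1, read 1 -> (B,1)->write 0,move R,goto H. Now: state=H, head=2, tape[-6..3]=0111111010 (head:         ^)
State H reached at step 20; 20 <= 22 -> yes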